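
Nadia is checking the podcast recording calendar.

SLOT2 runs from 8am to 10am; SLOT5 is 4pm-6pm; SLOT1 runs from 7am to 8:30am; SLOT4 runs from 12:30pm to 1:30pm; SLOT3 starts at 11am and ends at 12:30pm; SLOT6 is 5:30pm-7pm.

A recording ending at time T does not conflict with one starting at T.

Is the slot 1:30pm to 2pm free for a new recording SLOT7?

SLOT1: ends 8:30am at or before SLOT7 starts 1:30pm → clear.
SLOT2: ends 10am at or before SLOT7 starts 1:30pm → clear.
SLOT3: ends 12:30pm at or before SLOT7 starts 1:30pm → clear.
SLOT4: ends 1:30pm at or before SLOT7 starts 1:30pm → clear.
SLOT5: starts 4pm at or after SLOT7 ends 2pm → clear.
SLOT6: starts 5:30pm at or after SLOT7 ends 2pm → clear.

Yes — the slot is free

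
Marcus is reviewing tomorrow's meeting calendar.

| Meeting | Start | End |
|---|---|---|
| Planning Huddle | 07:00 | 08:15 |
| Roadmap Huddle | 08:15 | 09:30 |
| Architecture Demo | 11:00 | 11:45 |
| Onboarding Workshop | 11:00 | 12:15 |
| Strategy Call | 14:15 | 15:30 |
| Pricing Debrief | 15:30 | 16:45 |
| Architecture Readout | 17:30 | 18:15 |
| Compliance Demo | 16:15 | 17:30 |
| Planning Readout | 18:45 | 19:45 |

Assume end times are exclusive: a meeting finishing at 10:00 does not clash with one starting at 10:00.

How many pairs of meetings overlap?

2

Sorted by start: Planning Huddle, Roadmap Huddle, Architecture Demo, Onboarding Workshop, Strategy Call, Pricing Debrief, Compliance Demo, Architecture Readout, Planning Readout.
Roadmap Huddle starts exactly when Planning Huddle ends (back-to-back, no overlap) — done with Planning Huddle.
Architecture Demo starts after Roadmap Huddle ends — done with Roadmap Huddle.
Onboarding Workshop starts before Architecture Demo ends → Architecture Demo and Onboarding Workshop overlap.
Strategy Call starts after Architecture Demo ends — done with Architecture Demo.
Strategy Call starts after Onboarding Workshop ends — done with Onboarding Workshop.
Pricing Debrief starts exactly when Strategy Call ends (back-to-back, no overlap) — done with Strategy Call.
Compliance Demo starts before Pricing Debrief ends → Pricing Debrief and Compliance Demo overlap.
Architecture Readout starts after Pricing Debrief ends — done with Pricing Debrief.
Architecture Readout starts exactly when Compliance Demo ends (back-to-back, no overlap) — done with Compliance Demo.
Planning Readout starts after Architecture Readout ends.
Overlapping pairs: Architecture Demo & Onboarding Workshop, Compliance Demo & Pricing Debrief — 2 in total.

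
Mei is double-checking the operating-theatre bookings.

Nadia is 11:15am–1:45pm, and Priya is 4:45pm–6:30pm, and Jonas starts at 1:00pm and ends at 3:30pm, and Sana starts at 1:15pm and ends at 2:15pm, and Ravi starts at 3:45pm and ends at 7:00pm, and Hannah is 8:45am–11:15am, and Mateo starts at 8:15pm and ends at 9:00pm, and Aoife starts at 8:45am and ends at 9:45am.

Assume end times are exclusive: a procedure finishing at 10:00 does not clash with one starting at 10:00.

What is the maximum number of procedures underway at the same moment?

Sweep the timeline, counting +1 at each start and −1 at each end (ends before starts at a tie):
8:45am start Aoife → 1
8:45am start Hannah → 2
9:45am end Aoife → 1
11:15am end Hannah → 0
11:15am start Nadia → 1
1:00pm start Jonas → 2
1:15pm start Sana → 3
1:45pm end Nadia → 2
2:15pm end Sana → 1
3:30pm end Jonas → 0
3:45pm start Ravi → 1
4:45pm start Priya → 2
6:30pm end Priya → 1
7:00pm end Ravi → 0
8:15pm start Mateo → 1
9:00pm end Mateo → 0
Peak is 3, at 1:15pm (Jonas, Nadia, Sana).

3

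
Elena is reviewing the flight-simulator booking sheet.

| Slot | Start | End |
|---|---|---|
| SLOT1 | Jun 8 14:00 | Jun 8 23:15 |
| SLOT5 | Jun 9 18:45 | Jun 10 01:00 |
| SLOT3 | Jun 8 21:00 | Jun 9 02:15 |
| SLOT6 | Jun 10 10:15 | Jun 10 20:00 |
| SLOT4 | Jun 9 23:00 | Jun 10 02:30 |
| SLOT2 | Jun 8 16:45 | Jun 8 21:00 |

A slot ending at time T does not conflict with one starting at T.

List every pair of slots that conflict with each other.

SLOT1 & SLOT2, SLOT1 & SLOT3, SLOT4 & SLOT5

Sorted by start: SLOT1, SLOT2, SLOT3, SLOT5, SLOT4, SLOT6.
SLOT2 starts before SLOT1 ends → SLOT1 and SLOT2 overlap.
SLOT3 starts before SLOT1 ends → SLOT1 and SLOT3 overlap.
SLOT5 starts after SLOT1 ends — done with SLOT1.
SLOT3 starts exactly when SLOT2 ends (back-to-back, no overlap) — done with SLOT2.
SLOT5 starts after SLOT3 ends — done with SLOT3.
SLOT4 starts before SLOT5 ends → SLOT5 and SLOT4 overlap.
SLOT6 starts after SLOT5 ends.
SLOT6 starts after SLOT4 ends.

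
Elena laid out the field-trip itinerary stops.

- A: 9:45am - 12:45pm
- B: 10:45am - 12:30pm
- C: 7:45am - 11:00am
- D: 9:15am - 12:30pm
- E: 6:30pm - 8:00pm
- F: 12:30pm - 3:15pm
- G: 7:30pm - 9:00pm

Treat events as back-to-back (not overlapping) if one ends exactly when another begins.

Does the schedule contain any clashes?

Yes

Sorted by start: C, D, A, B, F, E, G.
D starts before C ends → C and D overlap.
That's a conflict, so the schedule is not conflict-free.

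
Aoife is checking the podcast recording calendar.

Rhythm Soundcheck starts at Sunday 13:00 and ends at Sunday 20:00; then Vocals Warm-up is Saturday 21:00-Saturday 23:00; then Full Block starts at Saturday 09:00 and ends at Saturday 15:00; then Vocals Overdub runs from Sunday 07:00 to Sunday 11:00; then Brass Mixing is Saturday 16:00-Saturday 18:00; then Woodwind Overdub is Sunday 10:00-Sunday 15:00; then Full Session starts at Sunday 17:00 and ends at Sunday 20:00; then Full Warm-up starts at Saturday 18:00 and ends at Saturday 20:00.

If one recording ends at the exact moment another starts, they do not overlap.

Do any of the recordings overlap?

Sorted by start: Full Block, Brass Mixing, Full Warm-up, Vocals Warm-up, Vocals Overdub, Woodwind Overdub, Rhythm Soundcheck, Full Session.
Brass Mixing starts after Full Block ends, so nothing later overlaps Full Block either.
Full Warm-up starts exactly when Brass Mixing ends (back-to-back, no overlap), so nothing later overlaps Brass Mixing either.
Vocals Warm-up starts after Full Warm-up ends, so nothing later overlaps Full Warm-up either.
Vocals Overdub starts after Vocals Warm-up ends, so nothing later overlaps Vocals Warm-up either.
Woodwind Overdub starts before Vocals Overdub ends → Vocals Overdub and Woodwind Overdub overlap.
That's a conflict, so the schedule is not conflict-free.

Yes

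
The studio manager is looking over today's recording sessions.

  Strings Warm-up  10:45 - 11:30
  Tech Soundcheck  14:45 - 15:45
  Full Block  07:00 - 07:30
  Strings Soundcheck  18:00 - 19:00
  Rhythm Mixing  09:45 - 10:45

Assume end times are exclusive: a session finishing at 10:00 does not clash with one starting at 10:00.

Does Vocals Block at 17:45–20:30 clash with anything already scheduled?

Yes — it overlaps Strings Soundcheck

Full Block: ends 07:30 at or before Vocals Block starts 17:45 → clear.
Rhythm Mixing: ends 10:45 at or before Vocals Block starts 17:45 → clear.
Strings Warm-up: ends 11:30 at or before Vocals Block starts 17:45 → clear.
Tech Soundcheck: ends 15:45 at or before Vocals Block starts 17:45 → clear.
Strings Soundcheck: starts 18:00 before Vocals Block ends 20:30, and ends 19:00 after Vocals Block starts 17:45 → overlap.
Vocals Block overlaps Strings Soundcheck.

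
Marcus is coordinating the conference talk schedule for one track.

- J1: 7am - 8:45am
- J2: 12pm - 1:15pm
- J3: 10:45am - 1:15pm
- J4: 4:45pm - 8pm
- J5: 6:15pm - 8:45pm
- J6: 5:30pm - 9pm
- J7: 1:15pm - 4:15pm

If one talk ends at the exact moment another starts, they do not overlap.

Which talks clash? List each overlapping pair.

J2 & J3, J4 & J5, J4 & J6, J5 & J6

Check each pair: they overlap iff neither finishes before the other starts.
Sorted by start: J1, J3, J2, J7, J4, J6, J5.
J3 starts after J1 ends — done with J1.
J2 starts before J3 ends → J3 and J2 overlap.
J7 starts exactly when J3 ends (back-to-back, no overlap) — done with J3.
J7 starts exactly when J2 ends (back-to-back, no overlap) — done with J2.
J4 starts after J7 ends — done with J7.
J6 starts before J4 ends → J4 and J6 overlap.
J5 starts before J4 ends → J4 and J5 overlap.
J5 starts before J6 ends → J6 and J5 overlap.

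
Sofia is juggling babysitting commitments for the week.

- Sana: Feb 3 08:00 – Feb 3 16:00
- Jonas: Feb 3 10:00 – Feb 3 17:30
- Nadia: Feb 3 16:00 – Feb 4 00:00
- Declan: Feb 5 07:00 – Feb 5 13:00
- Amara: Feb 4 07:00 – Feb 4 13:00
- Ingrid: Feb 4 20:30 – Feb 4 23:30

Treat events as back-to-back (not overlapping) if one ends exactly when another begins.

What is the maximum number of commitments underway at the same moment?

Sweep the timeline, counting +1 at each start and −1 at each end (ends before starts at a tie):
Feb 3 08:00 start Sana → 1
Feb 3 10:00 start Jonas → 2
Feb 3 16:00 end Sana → 1
Feb 3 16:00 start Nadia → 2
Feb 3 17:30 end Jonas → 1
Feb 4 00:00 end Nadia → 0
Feb 4 07:00 start Amara → 1
Feb 4 13:00 end Amara → 0
Feb 4 20:30 start Ingrid → 1
Feb 4 23:30 end Ingrid → 0
Feb 5 07:00 start Declan → 1
Feb 5 13:00 end Declan → 0
Peak is 2, at Feb 3 10:00 (Jonas, Sana).

2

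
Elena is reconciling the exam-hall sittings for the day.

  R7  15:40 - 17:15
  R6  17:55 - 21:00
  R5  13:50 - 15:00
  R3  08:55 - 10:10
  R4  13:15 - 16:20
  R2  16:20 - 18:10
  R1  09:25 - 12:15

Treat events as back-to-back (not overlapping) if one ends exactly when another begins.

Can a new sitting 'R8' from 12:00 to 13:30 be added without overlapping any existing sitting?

R3: ends 10:10 at or before R8 starts 12:00 → clear.
R1: starts 09:25 before R8 ends 13:30, and ends 12:15 after R8 starts 12:00 → overlap.
R4: starts 13:15 before R8 ends 13:30, and ends 16:20 after R8 starts 12:00 → overlap.
R5: starts 13:50 at or after R8 ends 13:30 → clear.
R7: starts 15:40 at or after R8 ends 13:30 → clear.
R2: starts 16:20 at or after R8 ends 13:30 → clear.
R6: starts 17:55 at or after R8 ends 13:30 → clear.
R8 overlaps R1, R4.

No — it overlaps R1, R4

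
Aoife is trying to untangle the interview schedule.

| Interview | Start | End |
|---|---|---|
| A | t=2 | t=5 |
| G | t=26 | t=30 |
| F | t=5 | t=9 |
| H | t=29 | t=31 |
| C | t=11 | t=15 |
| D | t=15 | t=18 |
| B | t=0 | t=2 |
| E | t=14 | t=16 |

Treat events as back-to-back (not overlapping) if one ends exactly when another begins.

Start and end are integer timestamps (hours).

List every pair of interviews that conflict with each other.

C & E, D & E, G & H

Sorted by start: B, A, F, C, E, D, G, H.
A starts exactly when B ends (back-to-back, no overlap), so B has no further overlaps.
F starts exactly when A ends (back-to-back, no overlap), so A has no further overlaps.
C starts after F ends, so F has no further overlaps.
E starts before C ends → C and E overlap.
D starts exactly when C ends (back-to-back, no overlap), so C has no further overlaps.
D starts before E ends → E and D overlap.
G starts after E ends, so E has no further overlaps.
G starts after D ends, so D has no further overlaps.
H starts before G ends → G and H overlap.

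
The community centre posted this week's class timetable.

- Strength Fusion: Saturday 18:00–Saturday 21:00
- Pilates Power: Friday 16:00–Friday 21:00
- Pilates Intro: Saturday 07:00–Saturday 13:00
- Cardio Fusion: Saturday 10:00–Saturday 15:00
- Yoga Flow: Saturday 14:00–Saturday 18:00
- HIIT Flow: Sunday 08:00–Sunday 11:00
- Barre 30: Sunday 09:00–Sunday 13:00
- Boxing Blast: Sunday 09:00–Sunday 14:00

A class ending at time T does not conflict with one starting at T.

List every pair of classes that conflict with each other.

Barre 30 & Boxing Blast, Barre 30 & HIIT Flow, Boxing Blast & HIIT Flow, Cardio Fusion & Pilates Intro, Cardio Fusion & Yoga Flow

Two intervals overlap when each starts before the other ends.
Sorted by start: Pilates Power, Pilates Intro, Cardio Fusion, Yoga Flow, Strength Fusion, HIIT Flow, Barre 30, Boxing Blast.
Pilates Intro starts after Pilates Power ends, so Pilates Power has no further overlaps.
Cardio Fusion starts before Pilates Intro ends → Pilates Intro and Cardio Fusion overlap.
Yoga Flow starts after Pilates Intro ends, so Pilates Intro has no further overlaps.
Yoga Flow starts before Cardio Fusion ends → Cardio Fusion and Yoga Flow overlap.
Strength Fusion starts after Cardio Fusion ends, so Cardio Fusion has no further overlaps.
Strength Fusion starts exactly when Yoga Flow ends (back-to-back, no overlap), so Yoga Flow has no further overlaps.
HIIT Flow starts after Strength Fusion ends, so Strength Fusion has no further overlaps.
Barre 30 starts before HIIT Flow ends → HIIT Flow and Barre 30 overlap.
Boxing Blast starts before HIIT Flow ends → HIIT Flow and Boxing Blast overlap.
Boxing Blast starts before Barre 30 ends → Barre 30 and Boxing Blast overlap.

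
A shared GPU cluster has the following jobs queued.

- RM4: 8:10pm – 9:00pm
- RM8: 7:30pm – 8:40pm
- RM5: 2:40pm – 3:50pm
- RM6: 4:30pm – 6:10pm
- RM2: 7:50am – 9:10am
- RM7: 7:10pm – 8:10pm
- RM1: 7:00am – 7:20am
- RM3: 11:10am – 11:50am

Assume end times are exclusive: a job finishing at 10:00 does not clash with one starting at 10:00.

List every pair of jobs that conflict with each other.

Two intervals overlap when each starts before the other ends.
Sorted by start: RM1, RM2, RM3, RM5, RM6, RM7, RM8, RM4.
RM2 starts after RM1 ends — done with RM1.
RM3 starts after RM2 ends — done with RM2.
RM5 starts after RM3 ends — done with RM3.
RM6 starts after RM5 ends — done with RM5.
RM7 starts after RM6 ends — done with RM6.
RM8 starts before RM7 ends → RM7 and RM8 overlap.
RM4 starts exactly when RM7 ends (back-to-back, no overlap).
RM4 starts before RM8 ends → RM8 and RM4 overlap.

RM4 & RM8, RM7 & RM8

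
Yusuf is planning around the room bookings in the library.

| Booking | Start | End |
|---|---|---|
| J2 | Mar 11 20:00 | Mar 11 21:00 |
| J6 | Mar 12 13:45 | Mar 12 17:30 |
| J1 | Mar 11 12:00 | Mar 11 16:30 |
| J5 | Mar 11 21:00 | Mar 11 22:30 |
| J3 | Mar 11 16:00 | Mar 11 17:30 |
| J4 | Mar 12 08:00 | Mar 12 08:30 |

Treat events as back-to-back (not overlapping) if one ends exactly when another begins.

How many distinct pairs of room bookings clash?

Sorted by start: J1, J3, J2, J5, J4, J6.
J3 starts before J1 ends → J1 and J3 overlap.
J2 starts after J1 ends — done with J1.
J2 starts after J3 ends — done with J3.
J5 starts exactly when J2 ends (back-to-back, no overlap) — done with J2.
J4 starts after J5 ends — done with J5.
J6 starts after J4 ends.
Overlapping pairs: J1 & J3 — 1 in total.

1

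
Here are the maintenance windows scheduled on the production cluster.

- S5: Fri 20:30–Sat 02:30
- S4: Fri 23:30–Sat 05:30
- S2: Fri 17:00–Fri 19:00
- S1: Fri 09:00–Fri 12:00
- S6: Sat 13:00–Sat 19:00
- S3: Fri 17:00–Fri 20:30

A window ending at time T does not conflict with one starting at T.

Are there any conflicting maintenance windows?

Sorted by start: S1, S2, S3, S5, S4, S6.
S2 starts after S1 ends, so nothing later overlaps S1 either.
S3 starts before S2 ends → S2 and S3 overlap.
That's a conflict, so the schedule is not conflict-free.

Yes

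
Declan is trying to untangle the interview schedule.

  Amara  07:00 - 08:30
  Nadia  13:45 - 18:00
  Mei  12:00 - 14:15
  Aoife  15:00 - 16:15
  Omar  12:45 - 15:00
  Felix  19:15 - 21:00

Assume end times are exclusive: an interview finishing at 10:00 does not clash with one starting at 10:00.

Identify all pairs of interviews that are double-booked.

Aoife & Nadia, Mei & Nadia, Mei & Omar, Nadia & Omar

Sorted by start: Amara, Mei, Omar, Nadia, Aoife, Felix.
Mei starts after Amara ends, so nothing later overlaps Amara either.
Omar starts before Mei ends → Mei and Omar overlap.
Nadia starts before Mei ends → Mei and Nadia overlap.
Aoife starts after Mei ends, so nothing later overlaps Mei either.
Nadia starts before Omar ends → Omar and Nadia overlap.
Aoife starts exactly when Omar ends (back-to-back, no overlap), so nothing later overlaps Omar either.
Aoife starts before Nadia ends → Nadia and Aoife overlap.
Felix starts after Nadia ends.
Felix starts after Aoife ends.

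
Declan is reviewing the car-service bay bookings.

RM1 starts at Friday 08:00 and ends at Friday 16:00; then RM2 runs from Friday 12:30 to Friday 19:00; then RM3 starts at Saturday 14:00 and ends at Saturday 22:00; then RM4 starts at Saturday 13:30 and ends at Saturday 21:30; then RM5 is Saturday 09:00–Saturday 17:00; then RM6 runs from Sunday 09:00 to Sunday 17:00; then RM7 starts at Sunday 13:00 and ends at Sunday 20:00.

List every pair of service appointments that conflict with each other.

RM1 & RM2, RM3 & RM4, RM3 & RM5, RM4 & RM5, RM6 & RM7

Sorted by start: RM1, RM2, RM5, RM4, RM3, RM6, RM7.
RM2 starts before RM1 ends → RM1 and RM2 overlap.
RM5 starts after RM1 ends — done with RM1.
RM5 starts after RM2 ends — done with RM2.
RM4 starts before RM5 ends → RM5 and RM4 overlap.
RM3 starts before RM5 ends → RM5 and RM3 overlap.
RM6 starts after RM5 ends — done with RM5.
RM3 starts before RM4 ends → RM4 and RM3 overlap.
RM6 starts after RM4 ends — done with RM4.
RM6 starts after RM3 ends — done with RM3.
RM7 starts before RM6 ends → RM6 and RM7 overlap.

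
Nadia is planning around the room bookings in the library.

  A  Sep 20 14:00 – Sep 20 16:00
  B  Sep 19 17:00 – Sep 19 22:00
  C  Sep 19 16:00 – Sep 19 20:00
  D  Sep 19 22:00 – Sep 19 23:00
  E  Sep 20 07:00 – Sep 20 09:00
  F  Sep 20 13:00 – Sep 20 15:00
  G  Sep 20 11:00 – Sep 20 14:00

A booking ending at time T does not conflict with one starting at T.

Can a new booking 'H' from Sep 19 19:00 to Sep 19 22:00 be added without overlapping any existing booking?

No — it overlaps B, C

C: starts Sep 19 16:00 before H ends Sep 19 22:00, and ends Sep 19 20:00 after H starts Sep 19 19:00 → overlap.
B: starts Sep 19 17:00 before H ends Sep 19 22:00, and ends Sep 19 22:00 after H starts Sep 19 19:00 → overlap.
D: starts Sep 19 22:00 at or after H ends Sep 19 22:00 → clear.
E: starts Sep 20 07:00 at or after H ends Sep 19 22:00 → clear.
G: starts Sep 20 11:00 at or after H ends Sep 19 22:00 → clear.
F: starts Sep 20 13:00 at or after H ends Sep 19 22:00 → clear.
A: starts Sep 20 14:00 at or after H ends Sep 19 22:00 → clear.
H overlaps B, C.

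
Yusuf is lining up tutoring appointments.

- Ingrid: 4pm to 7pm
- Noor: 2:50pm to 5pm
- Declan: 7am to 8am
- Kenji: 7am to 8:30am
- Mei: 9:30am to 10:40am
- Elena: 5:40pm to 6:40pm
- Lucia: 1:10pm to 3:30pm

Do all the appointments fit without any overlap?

Two intervals overlap when each starts before the other ends.
Sorted by start: Declan, Kenji, Mei, Lucia, Noor, Ingrid, Elena.
Kenji starts before Declan ends → Declan and Kenji overlap.
That's a conflict, so the schedule is not conflict-free.

No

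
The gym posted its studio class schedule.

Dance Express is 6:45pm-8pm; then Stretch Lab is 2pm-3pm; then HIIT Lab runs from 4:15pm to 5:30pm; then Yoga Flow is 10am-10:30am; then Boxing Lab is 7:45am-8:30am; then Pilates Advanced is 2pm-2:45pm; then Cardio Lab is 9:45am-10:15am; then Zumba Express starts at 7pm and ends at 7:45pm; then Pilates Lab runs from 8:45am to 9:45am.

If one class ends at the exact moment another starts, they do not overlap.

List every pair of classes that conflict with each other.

Sorted by start: Boxing Lab, Pilates Lab, Cardio Lab, Yoga Flow, Stretch Lab, Pilates Advanced, HIIT Lab, Dance Express, Zumba Express.
Pilates Lab starts after Boxing Lab ends; Boxing Lab is clear from here.
Cardio Lab starts exactly when Pilates Lab ends (back-to-back, no overlap); Pilates Lab is clear from here.
Yoga Flow starts before Cardio Lab ends → Cardio Lab and Yoga Flow overlap.
Stretch Lab starts after Cardio Lab ends; Cardio Lab is clear from here.
Stretch Lab starts after Yoga Flow ends; Yoga Flow is clear from here.
Pilates Advanced starts before Stretch Lab ends → Stretch Lab and Pilates Advanced overlap.
HIIT Lab starts after Stretch Lab ends; Stretch Lab is clear from here.
HIIT Lab starts after Pilates Advanced ends; Pilates Advanced is clear from here.
Dance Express starts after HIIT Lab ends; HIIT Lab is clear from here.
Zumba Express starts before Dance Express ends → Dance Express and Zumba Express overlap.

Cardio Lab & Yoga Flow, Dance Express & Zumba Express, Pilates Advanced & Stretch Lab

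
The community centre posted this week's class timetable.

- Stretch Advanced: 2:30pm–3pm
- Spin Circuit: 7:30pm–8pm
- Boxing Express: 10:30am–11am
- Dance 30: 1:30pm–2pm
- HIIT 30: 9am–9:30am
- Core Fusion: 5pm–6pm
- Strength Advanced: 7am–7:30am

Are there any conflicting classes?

Sorted by start: Strength Advanced, HIIT 30, Boxing Express, Dance 30, Stretch Advanced, Core Fusion, Spin Circuit.
HIIT 30 starts after Strength Advanced ends — done with Strength Advanced.
Boxing Express starts after HIIT 30 ends — done with HIIT 30.
Dance 30 starts after Boxing Express ends — done with Boxing Express.
Stretch Advanced starts after Dance 30 ends — done with Dance 30.
Core Fusion starts after Stretch Advanced ends — done with Stretch Advanced.
Spin Circuit starts after Core Fusion ends.
Every pair is clear; the schedule has no overlaps.

No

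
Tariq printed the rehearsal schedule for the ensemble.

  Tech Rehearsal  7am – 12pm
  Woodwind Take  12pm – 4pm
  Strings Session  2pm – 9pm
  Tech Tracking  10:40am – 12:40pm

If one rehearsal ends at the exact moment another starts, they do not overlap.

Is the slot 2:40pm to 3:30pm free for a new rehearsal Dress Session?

Tech Rehearsal: ends 12pm at or before Dress Session starts 2:40pm → clear.
Tech Tracking: ends 12:40pm at or before Dress Session starts 2:40pm → clear.
Woodwind Take: starts 12pm before Dress Session ends 3:30pm, and ends 4pm after Dress Session starts 2:40pm → overlap.
Strings Session: starts 2pm before Dress Session ends 3:30pm, and ends 9pm after Dress Session starts 2:40pm → overlap.
Dress Session overlaps Woodwind Take, Strings Session.

No — it overlaps Strings Session, Woodwind Take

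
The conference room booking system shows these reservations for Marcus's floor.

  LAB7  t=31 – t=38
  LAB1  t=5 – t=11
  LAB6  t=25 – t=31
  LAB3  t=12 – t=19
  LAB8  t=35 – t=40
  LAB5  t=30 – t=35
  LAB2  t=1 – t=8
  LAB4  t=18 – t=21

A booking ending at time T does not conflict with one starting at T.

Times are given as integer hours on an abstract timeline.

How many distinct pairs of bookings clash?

5

Sorted by start: LAB2, LAB1, LAB3, LAB4, LAB6, LAB5, LAB7, LAB8.
LAB1 starts before LAB2 ends → LAB2 and LAB1 overlap.
LAB3 starts after LAB2 ends, so LAB2 has no further overlaps.
LAB3 starts after LAB1 ends, so LAB1 has no further overlaps.
LAB4 starts before LAB3 ends → LAB3 and LAB4 overlap.
LAB6 starts after LAB3 ends, so LAB3 has no further overlaps.
LAB6 starts after LAB4 ends, so LAB4 has no further overlaps.
LAB5 starts before LAB6 ends → LAB6 and LAB5 overlap.
LAB7 starts exactly when LAB6 ends (back-to-back, no overlap), so LAB6 has no further overlaps.
LAB7 starts before LAB5 ends → LAB5 and LAB7 overlap.
LAB8 starts exactly when LAB5 ends (back-to-back, no overlap).
LAB8 starts before LAB7 ends → LAB7 and LAB8 overlap.
Overlapping pairs: LAB1 & LAB2, LAB3 & LAB4, LAB5 & LAB6, LAB5 & LAB7, LAB7 & LAB8 — 5 in total.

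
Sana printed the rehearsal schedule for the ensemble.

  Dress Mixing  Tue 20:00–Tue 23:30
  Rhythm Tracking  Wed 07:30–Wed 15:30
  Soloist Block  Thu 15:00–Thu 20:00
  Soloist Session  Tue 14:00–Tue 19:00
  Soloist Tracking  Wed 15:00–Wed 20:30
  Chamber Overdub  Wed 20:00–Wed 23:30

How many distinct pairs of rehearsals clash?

Sorted by start: Soloist Session, Dress Mixing, Rhythm Tracking, Soloist Tracking, Chamber Overdub, Soloist Block.
Dress Mixing starts after Soloist Session ends — done with Soloist Session.
Rhythm Tracking starts after Dress Mixing ends — done with Dress Mixing.
Soloist Tracking starts before Rhythm Tracking ends → Rhythm Tracking and Soloist Tracking overlap.
Chamber Overdub starts after Rhythm Tracking ends — done with Rhythm Tracking.
Chamber Overdub starts before Soloist Tracking ends → Soloist Tracking and Chamber Overdub overlap.
Soloist Block starts after Soloist Tracking ends.
Soloist Block starts after Chamber Overdub ends.
Overlapping pairs: Chamber Overdub & Soloist Tracking, Rhythm Tracking & Soloist Tracking — 2 in total.

2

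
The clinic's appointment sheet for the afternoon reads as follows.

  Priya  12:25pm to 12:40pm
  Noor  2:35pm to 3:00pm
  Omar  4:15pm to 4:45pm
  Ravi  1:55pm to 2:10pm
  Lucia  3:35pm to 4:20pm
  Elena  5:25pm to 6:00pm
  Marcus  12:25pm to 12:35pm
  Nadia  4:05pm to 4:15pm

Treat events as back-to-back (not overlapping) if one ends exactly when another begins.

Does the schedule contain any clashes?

Sorted by start: Marcus, Priya, Ravi, Noor, Lucia, Nadia, Omar, Elena.
Priya starts before Marcus ends → Marcus and Priya overlap.
That's a conflict, so the schedule is not conflict-free.

Yes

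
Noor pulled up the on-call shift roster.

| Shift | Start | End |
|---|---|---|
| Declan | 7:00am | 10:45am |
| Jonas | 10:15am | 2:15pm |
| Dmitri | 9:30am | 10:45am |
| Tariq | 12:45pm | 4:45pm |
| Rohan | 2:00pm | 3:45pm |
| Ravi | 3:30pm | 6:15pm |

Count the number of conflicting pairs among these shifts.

Sorted by start: Declan, Dmitri, Jonas, Tariq, Rohan, Ravi.
Dmitri starts before Declan ends → Declan and Dmitri overlap.
Jonas starts before Declan ends → Declan and Jonas overlap.
Tariq starts after Declan ends — done with Declan.
Jonas starts before Dmitri ends → Dmitri and Jonas overlap.
Tariq starts after Dmitri ends — done with Dmitri.
Tariq starts before Jonas ends → Jonas and Tariq overlap.
Rohan starts before Jonas ends → Jonas and Rohan overlap.
Ravi starts after Jonas ends.
Rohan starts before Tariq ends → Tariq and Rohan overlap.
Ravi starts before Tariq ends → Tariq and Ravi overlap.
Ravi starts before Rohan ends → Rohan and Ravi overlap.
Overlapping pairs: Declan & Dmitri, Declan & Jonas, Dmitri & Jonas, Jonas & Rohan, Jonas & Tariq, Ravi & Rohan, Ravi & Tariq, Rohan & Tariq — 8 in total.

8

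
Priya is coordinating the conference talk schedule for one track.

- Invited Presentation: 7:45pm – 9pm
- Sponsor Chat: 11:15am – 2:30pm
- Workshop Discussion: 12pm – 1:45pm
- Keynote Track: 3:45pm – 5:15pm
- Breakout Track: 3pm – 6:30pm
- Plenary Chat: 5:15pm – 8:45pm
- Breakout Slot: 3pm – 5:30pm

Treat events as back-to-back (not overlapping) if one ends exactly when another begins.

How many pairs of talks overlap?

7

Two intervals overlap when each starts before the other ends.
Sorted by start: Sponsor Chat, Workshop Discussion, Breakout Track, Breakout Slot, Keynote Track, Plenary Chat, Invited Presentation.
Workshop Discussion starts before Sponsor Chat ends → Sponsor Chat and Workshop Discussion overlap.
Breakout Track starts after Sponsor Chat ends; Sponsor Chat is clear from here.
Breakout Track starts after Workshop Discussion ends; Workshop Discussion is clear from here.
Breakout Slot starts before Breakout Track ends → Breakout Track and Breakout Slot overlap.
Keynote Track starts before Breakout Track ends → Breakout Track and Keynote Track overlap.
Plenary Chat starts before Breakout Track ends → Breakout Track and Plenary Chat overlap.
Invited Presentation starts after Breakout Track ends.
Keynote Track starts before Breakout Slot ends → Breakout Slot and Keynote Track overlap.
Plenary Chat starts before Breakout Slot ends → Breakout Slot and Plenary Chat overlap.
Invited Presentation starts after Breakout Slot ends.
Plenary Chat starts exactly when Keynote Track ends (back-to-back, no overlap); Keynote Track is clear from here.
Invited Presentation starts before Plenary Chat ends → Plenary Chat and Invited Presentation overlap.
Overlapping pairs: Breakout Slot & Breakout Track, Breakout Slot & Keynote Track, Breakout Slot & Plenary Chat, Breakout Track & Keynote Track, Breakout Track & Plenary Chat, Invited Presentation & Plenary Chat, Sponsor Chat & Workshop Discussion — 7 in total.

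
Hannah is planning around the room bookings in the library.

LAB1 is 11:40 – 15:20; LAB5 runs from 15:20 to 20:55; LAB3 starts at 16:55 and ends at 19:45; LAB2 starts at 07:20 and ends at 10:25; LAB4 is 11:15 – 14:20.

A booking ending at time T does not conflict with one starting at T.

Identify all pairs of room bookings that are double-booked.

LAB1 & LAB4, LAB3 & LAB5

Sorted by start: LAB2, LAB4, LAB1, LAB5, LAB3.
LAB4 starts after LAB2 ends, so nothing later overlaps LAB2 either.
LAB1 starts before LAB4 ends → LAB4 and LAB1 overlap.
LAB5 starts after LAB4 ends, so nothing later overlaps LAB4 either.
LAB5 starts exactly when LAB1 ends (back-to-back, no overlap), so nothing later overlaps LAB1 either.
LAB3 starts before LAB5 ends → LAB5 and LAB3 overlap.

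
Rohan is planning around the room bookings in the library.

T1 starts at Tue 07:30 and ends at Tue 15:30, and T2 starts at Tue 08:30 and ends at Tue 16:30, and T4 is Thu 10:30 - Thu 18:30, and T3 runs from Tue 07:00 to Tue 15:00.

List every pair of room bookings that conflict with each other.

Sorted by start: T3, T1, T2, T4.
T1 starts before T3 ends → T3 and T1 overlap.
T2 starts before T3 ends → T3 and T2 overlap.
T4 starts after T3 ends.
T2 starts before T1 ends → T1 and T2 overlap.
T4 starts after T1 ends.
T4 starts after T2 ends.

T1 & T2, T1 & T3, T2 & T3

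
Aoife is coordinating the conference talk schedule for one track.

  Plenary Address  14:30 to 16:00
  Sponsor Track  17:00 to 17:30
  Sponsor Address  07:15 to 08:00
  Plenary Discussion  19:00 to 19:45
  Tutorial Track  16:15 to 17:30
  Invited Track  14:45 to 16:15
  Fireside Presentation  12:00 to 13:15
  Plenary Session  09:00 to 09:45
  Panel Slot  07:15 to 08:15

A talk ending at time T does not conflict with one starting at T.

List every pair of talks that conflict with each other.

Invited Track & Plenary Address, Panel Slot & Sponsor Address, Sponsor Track & Tutorial Track

Sorted by start: Sponsor Address, Panel Slot, Plenary Session, Fireside Presentation, Plenary Address, Invited Track, Tutorial Track, Sponsor Track, Plenary Discussion.
Panel Slot starts before Sponsor Address ends → Sponsor Address and Panel Slot overlap.
Plenary Session starts after Sponsor Address ends, so Sponsor Address has no further overlaps.
Plenary Session starts after Panel Slot ends, so Panel Slot has no further overlaps.
Fireside Presentation starts after Plenary Session ends, so Plenary Session has no further overlaps.
Plenary Address starts after Fireside Presentation ends, so Fireside Presentation has no further overlaps.
Invited Track starts before Plenary Address ends → Plenary Address and Invited Track overlap.
Tutorial Track starts after Plenary Address ends, so Plenary Address has no further overlaps.
Tutorial Track starts exactly when Invited Track ends (back-to-back, no overlap), so Invited Track has no further overlaps.
Sponsor Track starts before Tutorial Track ends → Tutorial Track and Sponsor Track overlap.
Plenary Discussion starts after Tutorial Track ends.
Plenary Discussion starts after Sponsor Track ends.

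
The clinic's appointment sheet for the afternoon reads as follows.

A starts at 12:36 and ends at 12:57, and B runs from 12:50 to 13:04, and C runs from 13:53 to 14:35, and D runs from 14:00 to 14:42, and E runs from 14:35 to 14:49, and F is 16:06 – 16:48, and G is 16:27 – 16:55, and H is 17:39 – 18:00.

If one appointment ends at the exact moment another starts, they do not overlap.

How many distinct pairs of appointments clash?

Sorted by start: A, B, C, D, E, F, G, H.
B starts before A ends → A and B overlap.
C starts after A ends, so nothing later overlaps A either.
C starts after B ends, so nothing later overlaps B either.
D starts before C ends → C and D overlap.
E starts exactly when C ends (back-to-back, no overlap), so nothing later overlaps C either.
E starts before D ends → D and E overlap.
F starts after D ends, so nothing later overlaps D either.
F starts after E ends, so nothing later overlaps E either.
G starts before F ends → F and G overlap.
H starts after F ends.
H starts after G ends.
Overlapping pairs: A & B, C & D, D & E, F & G — 4 in total.

4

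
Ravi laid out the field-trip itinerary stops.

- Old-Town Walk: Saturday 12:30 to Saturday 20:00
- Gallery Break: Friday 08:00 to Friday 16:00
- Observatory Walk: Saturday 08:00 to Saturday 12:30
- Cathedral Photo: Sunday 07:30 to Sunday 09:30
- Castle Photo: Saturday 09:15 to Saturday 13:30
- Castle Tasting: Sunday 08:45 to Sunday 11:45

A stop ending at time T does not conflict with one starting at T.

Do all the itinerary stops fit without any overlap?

No

Sorted by start: Gallery Break, Observatory Walk, Castle Photo, Old-Town Walk, Cathedral Photo, Castle Tasting.
Observatory Walk starts after Gallery Break ends, so Gallery Break has no further overlaps.
Castle Photo starts before Observatory Walk ends → Observatory Walk and Castle Photo overlap.
That's a conflict, so the schedule is not conflict-free.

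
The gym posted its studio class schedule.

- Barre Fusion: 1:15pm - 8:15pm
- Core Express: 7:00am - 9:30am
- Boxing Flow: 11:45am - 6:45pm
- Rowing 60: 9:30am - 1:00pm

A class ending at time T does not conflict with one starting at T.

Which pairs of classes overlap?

Barre Fusion & Boxing Flow, Boxing Flow & Rowing 60

Sorted by start: Core Express, Rowing 60, Boxing Flow, Barre Fusion.
Rowing 60 starts exactly when Core Express ends (back-to-back, no overlap), so Core Express has no further overlaps.
Boxing Flow starts before Rowing 60 ends → Rowing 60 and Boxing Flow overlap.
Barre Fusion starts after Rowing 60 ends.
Barre Fusion starts before Boxing Flow ends → Boxing Flow and Barre Fusion overlap.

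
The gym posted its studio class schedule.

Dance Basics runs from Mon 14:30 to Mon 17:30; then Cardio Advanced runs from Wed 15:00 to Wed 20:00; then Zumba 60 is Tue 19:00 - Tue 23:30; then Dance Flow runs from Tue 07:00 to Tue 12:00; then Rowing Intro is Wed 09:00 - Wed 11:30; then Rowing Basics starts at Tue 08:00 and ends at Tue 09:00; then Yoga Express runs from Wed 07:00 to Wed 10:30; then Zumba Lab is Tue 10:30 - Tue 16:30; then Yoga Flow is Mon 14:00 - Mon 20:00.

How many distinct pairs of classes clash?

Sorted by start: Yoga Flow, Dance Basics, Dance Flow, Rowing Basics, Zumba Lab, Zumba 60, Yoga Express, Rowing Intro, Cardio Advanced.
Dance Basics starts before Yoga Flow ends → Yoga Flow and Dance Basics overlap.
Dance Flow starts after Yoga Flow ends — done with Yoga Flow.
Dance Flow starts after Dance Basics ends — done with Dance Basics.
Rowing Basics starts before Dance Flow ends → Dance Flow and Rowing Basics overlap.
Zumba Lab starts before Dance Flow ends → Dance Flow and Zumba Lab overlap.
Zumba 60 starts after Dance Flow ends — done with Dance Flow.
Zumba Lab starts after Rowing Basics ends — done with Rowing Basics.
Zumba 60 starts after Zumba Lab ends — done with Zumba Lab.
Yoga Express starts after Zumba 60 ends — done with Zumba 60.
Rowing Intro starts before Yoga Express ends → Yoga Express and Rowing Intro overlap.
Cardio Advanced starts after Yoga Express ends.
Cardio Advanced starts after Rowing Intro ends.
Overlapping pairs: Dance Basics & Yoga Flow, Dance Flow & Rowing Basics, Dance Flow & Zumba Lab, Rowing Intro & Yoga Express — 4 in total.

4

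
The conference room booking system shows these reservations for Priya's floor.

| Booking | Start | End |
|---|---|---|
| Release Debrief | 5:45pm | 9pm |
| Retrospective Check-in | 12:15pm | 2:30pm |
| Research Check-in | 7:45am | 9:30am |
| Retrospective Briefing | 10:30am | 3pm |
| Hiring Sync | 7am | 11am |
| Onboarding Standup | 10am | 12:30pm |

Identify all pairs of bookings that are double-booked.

Hiring Sync & Onboarding Standup, Hiring Sync & Research Check-in, Hiring Sync & Retrospective Briefing, Onboarding Standup & Retrospective Briefing, Onboarding Standup & Retrospective Check-in, Retrospective Briefing & Retrospective Check-in

Sorted by start: Hiring Sync, Research Check-in, Onboarding Standup, Retrospective Briefing, Retrospective Check-in, Release Debrief.
Research Check-in starts before Hiring Sync ends → Hiring Sync and Research Check-in overlap.
Onboarding Standup starts before Hiring Sync ends → Hiring Sync and Onboarding Standup overlap.
Retrospective Briefing starts before Hiring Sync ends → Hiring Sync and Retrospective Briefing overlap.
Retrospective Check-in starts after Hiring Sync ends — done with Hiring Sync.
Onboarding Standup starts after Research Check-in ends — done with Research Check-in.
Retrospective Briefing starts before Onboarding Standup ends → Onboarding Standup and Retrospective Briefing overlap.
Retrospective Check-in starts before Onboarding Standup ends → Onboarding Standup and Retrospective Check-in overlap.
Release Debrief starts after Onboarding Standup ends.
Retrospective Check-in starts before Retrospective Briefing ends → Retrospective Briefing and Retrospective Check-in overlap.
Release Debrief starts after Retrospective Briefing ends.
Release Debrief starts after Retrospective Check-in ends.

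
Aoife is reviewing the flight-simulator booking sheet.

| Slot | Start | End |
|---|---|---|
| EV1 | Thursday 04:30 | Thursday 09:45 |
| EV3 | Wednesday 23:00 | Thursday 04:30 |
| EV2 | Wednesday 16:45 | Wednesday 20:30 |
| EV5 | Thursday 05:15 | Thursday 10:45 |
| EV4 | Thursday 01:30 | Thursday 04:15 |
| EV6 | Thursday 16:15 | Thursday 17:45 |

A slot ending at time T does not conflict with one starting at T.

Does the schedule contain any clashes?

Sorted by start: EV2, EV3, EV4, EV1, EV5, EV6.
EV3 starts after EV2 ends, so EV2 has no further overlaps.
EV4 starts before EV3 ends → EV3 and EV4 overlap.
That's a conflict, so the schedule is not conflict-free.

Yes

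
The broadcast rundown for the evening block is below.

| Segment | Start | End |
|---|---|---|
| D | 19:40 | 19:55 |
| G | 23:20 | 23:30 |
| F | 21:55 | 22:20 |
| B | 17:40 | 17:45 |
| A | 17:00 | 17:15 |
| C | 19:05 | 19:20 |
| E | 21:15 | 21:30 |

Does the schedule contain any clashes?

No

Sorted by start: A, B, C, D, E, F, G.
B starts after A ends — done with A.
C starts after B ends — done with B.
D starts after C ends — done with C.
E starts after D ends — done with D.
F starts after E ends — done with E.
G starts after F ends.
Every pair is clear; the schedule has no overlaps.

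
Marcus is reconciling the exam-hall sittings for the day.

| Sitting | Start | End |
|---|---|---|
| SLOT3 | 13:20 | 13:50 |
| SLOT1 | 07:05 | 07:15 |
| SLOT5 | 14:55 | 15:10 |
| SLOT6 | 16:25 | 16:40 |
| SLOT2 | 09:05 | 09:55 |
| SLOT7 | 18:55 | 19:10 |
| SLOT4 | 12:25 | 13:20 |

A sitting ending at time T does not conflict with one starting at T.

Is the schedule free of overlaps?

Sorted by start: SLOT1, SLOT2, SLOT4, SLOT3, SLOT5, SLOT6, SLOT7.
SLOT2 starts after SLOT1 ends, so nothing later overlaps SLOT1 either.
SLOT4 starts after SLOT2 ends, so nothing later overlaps SLOT2 either.
SLOT3 starts exactly when SLOT4 ends (back-to-back, no overlap), so nothing later overlaps SLOT4 either.
SLOT5 starts after SLOT3 ends, so nothing later overlaps SLOT3 either.
SLOT6 starts after SLOT5 ends, so nothing later overlaps SLOT5 either.
SLOT7 starts after SLOT6 ends.
Every pair is clear; the schedule has no overlaps.

Yes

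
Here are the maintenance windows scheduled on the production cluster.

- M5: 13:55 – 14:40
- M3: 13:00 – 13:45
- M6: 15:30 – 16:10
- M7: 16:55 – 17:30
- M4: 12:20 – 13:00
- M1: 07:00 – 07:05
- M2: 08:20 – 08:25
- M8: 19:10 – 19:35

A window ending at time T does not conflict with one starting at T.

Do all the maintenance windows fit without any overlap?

Yes

Sorted by start: M1, M2, M4, M3, M5, M6, M7, M8.
M2 starts after M1 ends; M1 is clear from here.
M4 starts after M2 ends; M2 is clear from here.
M3 starts exactly when M4 ends (back-to-back, no overlap); M4 is clear from here.
M5 starts after M3 ends; M3 is clear from here.
M6 starts after M5 ends; M5 is clear from here.
M7 starts after M6 ends; M6 is clear from here.
M8 starts after M7 ends.
Every pair is clear; the schedule has no overlaps.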